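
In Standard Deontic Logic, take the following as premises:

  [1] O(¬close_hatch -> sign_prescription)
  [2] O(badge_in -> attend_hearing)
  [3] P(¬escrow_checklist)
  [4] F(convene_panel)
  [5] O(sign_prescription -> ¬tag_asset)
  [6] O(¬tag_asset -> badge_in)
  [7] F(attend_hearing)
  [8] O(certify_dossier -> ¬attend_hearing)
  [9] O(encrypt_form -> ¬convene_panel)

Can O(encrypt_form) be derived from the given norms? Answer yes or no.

Premise 9 is O(encrypt_form -> ¬convene_panel); even if O(¬convene_panel) held, inferring O(encrypt_form) would be affirming the consequent — invalid.
No other premise forces O(encrypt_form). An ideal world satisfying every premise can still have encrypt_form false, so O(encrypt_form) is not derivable.

No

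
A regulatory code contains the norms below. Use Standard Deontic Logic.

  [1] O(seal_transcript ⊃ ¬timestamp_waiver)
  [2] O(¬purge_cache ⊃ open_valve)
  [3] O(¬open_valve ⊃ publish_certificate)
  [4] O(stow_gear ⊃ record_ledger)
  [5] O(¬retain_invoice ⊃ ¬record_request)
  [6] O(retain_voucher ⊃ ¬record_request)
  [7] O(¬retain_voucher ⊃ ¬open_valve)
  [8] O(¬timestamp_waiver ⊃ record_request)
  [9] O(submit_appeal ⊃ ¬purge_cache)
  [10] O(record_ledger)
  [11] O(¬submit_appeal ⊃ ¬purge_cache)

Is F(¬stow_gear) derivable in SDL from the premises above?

No

Premise 4 is O(stow_gear ⊃ record_ledger); even if O(record_ledger) held, inferring O(stow_gear) would be affirming the consequent — invalid.
No other premise forces O(stow_gear). An ideal world satisfying every premise can still have ¬stow_gear true, so F(¬stow_gear) is not derivable.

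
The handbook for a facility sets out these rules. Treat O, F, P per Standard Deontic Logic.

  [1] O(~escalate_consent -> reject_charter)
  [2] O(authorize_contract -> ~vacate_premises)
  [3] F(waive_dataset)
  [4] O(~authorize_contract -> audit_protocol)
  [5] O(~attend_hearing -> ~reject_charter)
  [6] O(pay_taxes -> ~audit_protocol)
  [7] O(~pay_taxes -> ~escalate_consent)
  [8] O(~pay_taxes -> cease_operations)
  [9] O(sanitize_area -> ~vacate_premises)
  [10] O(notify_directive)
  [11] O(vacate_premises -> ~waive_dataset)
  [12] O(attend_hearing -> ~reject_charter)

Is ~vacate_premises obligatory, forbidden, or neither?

Premises 12 and 5 are O(attend_hearing -> ~reject_charter) and O(~attend_hearing -> ~reject_charter); every ideal world satisfies attend_hearing or ~attend_hearing, so in either case ~reject_charter holds — hence O(~reject_charter).
The contrapositive of premise 1 (O(~escalate_consent -> reject_charter)) is O(~reject_charter -> escalate_consent), and O(~reject_charter) is already established, so O(escalate_consent).
Premise 7 is O(~pay_taxes -> ~escalate_consent); contrapositively O(escalate_consent -> pay_taxes). Since O(escalate_consent) holds, K gives O(pay_taxes).
With premise 6, O(pay_taxes -> ~audit_protocol), the K-axiom yields O(~audit_protocol).
Premise 4, O(~authorize_contract -> audit_protocol), contraposes to O(~audit_protocol -> authorize_contract); with O(~audit_protocol) we get O(authorize_contract).
From O(authorize_contract) and premise 2, O(authorize_contract -> ~vacate_premises), we obtain O(~vacate_premises).
Premises 3, 8, 9, 10, 11 do not contribute to this derivation.
Hence ~vacate_premises is obligatory.

Obligatory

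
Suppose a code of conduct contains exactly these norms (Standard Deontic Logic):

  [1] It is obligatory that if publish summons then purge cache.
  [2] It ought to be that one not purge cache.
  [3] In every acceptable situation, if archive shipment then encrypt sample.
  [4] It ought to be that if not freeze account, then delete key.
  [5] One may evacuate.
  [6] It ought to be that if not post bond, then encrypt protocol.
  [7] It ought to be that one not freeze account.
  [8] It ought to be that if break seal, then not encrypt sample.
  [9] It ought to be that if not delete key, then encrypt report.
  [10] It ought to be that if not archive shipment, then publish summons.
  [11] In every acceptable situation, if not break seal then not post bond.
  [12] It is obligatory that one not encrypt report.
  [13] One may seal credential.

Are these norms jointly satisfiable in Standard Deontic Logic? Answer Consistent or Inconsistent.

Consistent

Premise 9 is O(¬delete_key → encrypt_report), but O(¬delete_key) is not derivable from the premises, so it does not yield O(encrypt_report).
So O(encrypt_report) is not derivable, and the apparent clash with O(¬encrypt_report) does not arise.
A world satisfying every obligation exists (e.g. archive_shipment=true, break_seal=false, delete_key=true, encrypt_protocol=true, encrypt_report=false, encrypt_sample=true, evacuate=false, freeze_account=false, post_bond=false, publish_summons=false, purge_cache=false, seal_credential=false); no atom is both obligatory and forbidden, so the set is consistent.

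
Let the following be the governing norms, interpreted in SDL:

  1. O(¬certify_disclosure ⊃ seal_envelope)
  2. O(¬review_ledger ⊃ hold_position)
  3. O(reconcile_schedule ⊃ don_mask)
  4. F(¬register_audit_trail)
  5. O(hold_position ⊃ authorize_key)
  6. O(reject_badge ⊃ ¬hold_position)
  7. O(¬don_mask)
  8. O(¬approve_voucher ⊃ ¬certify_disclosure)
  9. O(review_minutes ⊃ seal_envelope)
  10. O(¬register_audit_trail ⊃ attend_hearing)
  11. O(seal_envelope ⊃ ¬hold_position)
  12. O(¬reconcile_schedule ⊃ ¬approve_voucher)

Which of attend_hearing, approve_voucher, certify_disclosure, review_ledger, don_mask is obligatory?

From premise 7 we have O(¬don_mask).
Premise 3, O(reconcile_schedule ⊃ don_mask), contraposes to O(¬don_mask ⊃ ¬reconcile_schedule); with O(¬don_mask) we get O(¬reconcile_schedule).
Applying K to premise 12 (O(¬reconcile_schedule ⊃ ¬approve_voucher)) and O(¬reconcile_schedule) yields O(¬approve_voucher).
With premise 8, O(¬approve_voucher ⊃ ¬certify_disclosure), the K-axiom yields O(¬certify_disclosure).
From O(¬certify_disclosure) and premise 1, O(¬certify_disclosure ⊃ seal_envelope), we obtain O(seal_envelope).
With premise 11, O(seal_envelope ⊃ ¬hold_position), the K-axiom yields O(¬hold_position).
The contrapositive of premise 2 (O(¬review_ledger ⊃ hold_position)) is O(¬hold_position ⊃ review_ledger), and O(¬hold_position) is already established, so O(review_ledger).
So O(review_ledger) holds — review_ledger is obligatory. None of the other listed options is made obligatory by any chain of premises.

review_ledger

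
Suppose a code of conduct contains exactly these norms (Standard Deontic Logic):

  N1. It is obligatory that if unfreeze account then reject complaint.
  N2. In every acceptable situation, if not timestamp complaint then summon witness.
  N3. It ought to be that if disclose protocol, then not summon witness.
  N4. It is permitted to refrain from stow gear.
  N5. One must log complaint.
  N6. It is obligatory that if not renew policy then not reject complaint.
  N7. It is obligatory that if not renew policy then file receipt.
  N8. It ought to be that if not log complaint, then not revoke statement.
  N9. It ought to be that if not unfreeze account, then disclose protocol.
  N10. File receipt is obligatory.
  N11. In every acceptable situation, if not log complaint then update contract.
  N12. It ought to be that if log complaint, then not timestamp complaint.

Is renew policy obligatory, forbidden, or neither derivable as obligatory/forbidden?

From premise 5 we have O(log_complaint).
Premise 12 is O(log_complaint → ¬timestamp_complaint); since O(log_complaint), deontic closure gives O(¬timestamp_complaint).
With premise 2, O(¬timestamp_complaint → summon_witness), the K-axiom yields O(summon_witness).
Premise 3, O(disclose_protocol → ¬summon_witness), contraposes to O(summon_witness → ¬disclose_protocol); with O(summon_witness) we get O(¬disclose_protocol).
Premise 9 is O(¬unfreeze_account → disclose_protocol); contrapositively O(¬disclose_protocol → unfreeze_account). Since O(¬disclose_protocol) holds, K gives O(unfreeze_account).
Premise 1 is O(unfreeze_account → reject_complaint); since O(unfreeze_account), deontic closure gives O(reject_complaint).
The contrapositive of premise 6 (O(¬renew_policy → ¬reject_complaint)) is O(reject_complaint → renew_policy), and O(reject_complaint) is already established, so O(renew_policy).
Premises 4, 7, 8, 10, 11 do not contribute to this derivation.
Hence renew_policy is obligatory.

Obligatory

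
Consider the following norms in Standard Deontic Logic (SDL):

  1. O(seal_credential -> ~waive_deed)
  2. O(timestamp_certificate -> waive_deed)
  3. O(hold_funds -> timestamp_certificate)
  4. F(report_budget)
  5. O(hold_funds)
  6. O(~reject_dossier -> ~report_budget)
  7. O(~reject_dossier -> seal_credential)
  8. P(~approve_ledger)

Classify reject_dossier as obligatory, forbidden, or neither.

Obligatory

Premise 5 gives O(hold_funds).
Applying K to premise 3 (O(hold_funds -> timestamp_certificate)) and O(hold_funds) yields O(timestamp_certificate).
From O(timestamp_certificate) and premise 2, O(timestamp_certificate -> waive_deed), we obtain O(waive_deed).
The contrapositive of premise 1 (O(seal_credential -> ~waive_deed)) is O(waive_deed -> ~seal_credential), and O(waive_deed) is already established, so O(~seal_credential).
Premise 7 is O(~reject_dossier -> seal_credential); contrapositively O(~seal_credential -> reject_dossier). Since O(~seal_credential) holds, K gives O(reject_dossier).
Premises 4, 6, 8 do not contribute to this derivation.
Hence reject_dossier is obligatory.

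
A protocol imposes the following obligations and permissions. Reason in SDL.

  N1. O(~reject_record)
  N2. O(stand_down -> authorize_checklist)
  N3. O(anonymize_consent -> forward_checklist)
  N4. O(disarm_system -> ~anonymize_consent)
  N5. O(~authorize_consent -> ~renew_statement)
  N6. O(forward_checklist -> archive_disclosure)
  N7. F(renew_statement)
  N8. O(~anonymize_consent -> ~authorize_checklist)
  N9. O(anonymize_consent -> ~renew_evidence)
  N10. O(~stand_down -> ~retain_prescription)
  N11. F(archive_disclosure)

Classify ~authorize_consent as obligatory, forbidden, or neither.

Neither

Premise 5 is O(~authorize_consent -> ~renew_statement); even if O(~renew_statement) held, inferring O(~authorize_consent) would be affirming the consequent — invalid.
No premise or chain of K-axiom applications forces O(~authorize_consent), and none forces O(authorize_consent). So ~authorize_consent is neither obligatory nor forbidden under these norms.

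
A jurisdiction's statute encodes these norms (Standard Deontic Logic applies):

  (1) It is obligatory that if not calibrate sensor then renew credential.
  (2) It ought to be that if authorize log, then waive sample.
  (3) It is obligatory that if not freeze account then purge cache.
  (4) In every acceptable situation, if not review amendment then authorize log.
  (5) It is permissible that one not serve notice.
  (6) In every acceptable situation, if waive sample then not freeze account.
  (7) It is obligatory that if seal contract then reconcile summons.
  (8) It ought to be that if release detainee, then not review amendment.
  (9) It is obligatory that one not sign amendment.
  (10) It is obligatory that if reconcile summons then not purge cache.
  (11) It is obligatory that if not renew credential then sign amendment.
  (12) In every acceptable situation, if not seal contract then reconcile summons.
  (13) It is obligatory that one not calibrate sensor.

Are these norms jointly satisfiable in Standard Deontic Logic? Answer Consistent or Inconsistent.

Premise 11 is O(¬renew_credential → sign_amendment), but O(¬renew_credential) is not derivable from the premises, so it does not yield O(sign_amendment).
So O(sign_amendment) is not derivable, and the apparent clash with O(¬sign_amendment) does not arise.
A world satisfying every obligation exists (e.g. authorize_log=false, calibrate_sensor=false, freeze_account=true, purge_cache=false, reconcile_summons=true, release_detainee=false, renew_credential=true, review_amendment=true, seal_contract=false, serve_notice=false, sign_amendment=false, waive_sample=false); no atom is both obligatory and forbidden, so the set is consistent.

Consistent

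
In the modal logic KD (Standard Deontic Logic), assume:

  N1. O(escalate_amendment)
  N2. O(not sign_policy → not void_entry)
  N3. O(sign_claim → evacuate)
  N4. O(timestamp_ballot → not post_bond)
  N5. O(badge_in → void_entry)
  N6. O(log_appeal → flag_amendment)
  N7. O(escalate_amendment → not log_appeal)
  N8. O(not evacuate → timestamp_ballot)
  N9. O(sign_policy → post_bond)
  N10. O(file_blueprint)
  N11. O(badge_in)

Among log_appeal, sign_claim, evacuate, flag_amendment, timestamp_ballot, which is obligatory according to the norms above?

Premise 11 states O(badge_in) outright.
With premise 5, O(badge_in → void_entry), the K-axiom yields O(void_entry).
The contrapositive of premise 2 (O(not sign_policy → not void_entry)) is O(void_entry → sign_policy), and O(void_entry) is already established, so O(sign_policy).
With premise 9, O(sign_policy → post_bond), the K-axiom yields O(post_bond).
The contrapositive of premise 4 (O(timestamp_ballot → not post_bond)) is O(post_bond → not timestamp_ballot), and O(post_bond) is already established, so O(not timestamp_ballot).
Premise 8 is O(not evacuate → timestamp_ballot); contrapositively O(not timestamp_ballot → evacuate). Since O(not timestamp_ballot) holds, K gives O(evacuate).
So O(evacuate) holds — evacuate is obligatory. None of the other listed options is made obligatory by any chain of premises.

evacuate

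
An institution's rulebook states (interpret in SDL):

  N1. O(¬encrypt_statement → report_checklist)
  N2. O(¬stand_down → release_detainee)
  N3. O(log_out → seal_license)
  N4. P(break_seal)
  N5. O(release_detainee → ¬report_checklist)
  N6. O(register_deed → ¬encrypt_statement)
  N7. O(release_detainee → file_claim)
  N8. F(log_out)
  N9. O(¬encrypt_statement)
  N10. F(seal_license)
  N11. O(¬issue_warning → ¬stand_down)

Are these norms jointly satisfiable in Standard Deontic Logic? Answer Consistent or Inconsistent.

Consistent

Premise 3 is O(log_out → seal_license), but O(log_out) is not derivable from the premises, so it does not yield O(seal_license).
So O(seal_license) is not derivable, and the apparent clash with O(¬seal_license) does not arise.
A world satisfying every obligation exists (e.g. break_seal=false, encrypt_statement=false, file_claim=false, issue_warning=true, log_out=false, register_deed=false, release_detainee=false, report_checklist=true, seal_license=false, stand_down=true); no atom is both obligatory and forbidden, so the set is consistent.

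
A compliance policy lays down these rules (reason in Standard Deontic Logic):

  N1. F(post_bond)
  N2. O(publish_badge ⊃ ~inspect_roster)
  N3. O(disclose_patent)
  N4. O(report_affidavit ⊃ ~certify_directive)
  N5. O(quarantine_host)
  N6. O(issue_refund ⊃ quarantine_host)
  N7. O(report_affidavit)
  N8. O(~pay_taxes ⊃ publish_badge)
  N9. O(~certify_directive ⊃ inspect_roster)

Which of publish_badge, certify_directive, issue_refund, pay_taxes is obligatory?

pay_taxes

Premise 7 gives O(report_affidavit).
Applying K to premise 4 (O(report_affidavit ⊃ ~certify_directive)) and O(report_affidavit) yields O(~certify_directive).
From O(~certify_directive) and premise 9, O(~certify_directive ⊃ inspect_roster), we obtain O(inspect_roster).
The contrapositive of premise 2 (O(publish_badge ⊃ ~inspect_roster)) is O(inspect_roster ⊃ ~publish_badge), and O(inspect_roster) is already established, so O(~publish_badge).
The contrapositive of premise 8 (O(~pay_taxes ⊃ publish_badge)) is O(~publish_badge ⊃ pay_taxes), and O(~publish_badge) is already established, so O(pay_taxes).
So O(pay_taxes) holds — pay_taxes is obligatory. None of the other listed options is made obligatory by any chain of premises.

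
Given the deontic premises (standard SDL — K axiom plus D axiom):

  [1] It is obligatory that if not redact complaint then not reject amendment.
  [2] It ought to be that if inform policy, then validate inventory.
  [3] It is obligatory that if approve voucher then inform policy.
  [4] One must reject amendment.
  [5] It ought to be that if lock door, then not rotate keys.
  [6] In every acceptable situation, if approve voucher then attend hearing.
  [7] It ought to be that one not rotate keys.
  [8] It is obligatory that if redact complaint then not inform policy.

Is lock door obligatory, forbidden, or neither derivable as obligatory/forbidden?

Premise 5 is O(lock_door → ¬rotate_keys); even if O(¬rotate_keys) held, inferring O(lock_door) would be affirming the consequent — invalid.
No premise or chain of K-axiom applications forces O(lock_door), and none forces O(¬lock_door). So lock_door is neither obligatory nor forbidden under these norms.

Neither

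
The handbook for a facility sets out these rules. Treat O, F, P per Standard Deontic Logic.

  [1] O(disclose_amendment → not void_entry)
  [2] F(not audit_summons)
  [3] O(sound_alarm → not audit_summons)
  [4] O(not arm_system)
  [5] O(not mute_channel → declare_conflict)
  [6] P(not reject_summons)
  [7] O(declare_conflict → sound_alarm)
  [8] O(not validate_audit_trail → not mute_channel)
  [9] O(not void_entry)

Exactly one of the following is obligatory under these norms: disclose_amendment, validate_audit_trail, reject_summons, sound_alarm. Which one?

validate_audit_trail

Premise 2 is F(not audit_summons), i.e. O(audit_summons).
The contrapositive of premise 3 (O(sound_alarm → not audit_summons)) is O(audit_summons → not sound_alarm), and O(audit_summons) is already established, so O(not sound_alarm).
Premise 7, O(declare_conflict → sound_alarm), contraposes to O(not sound_alarm → not declare_conflict); with O(not sound_alarm) we get O(not declare_conflict).
Premise 5 is O(not mute_channel → declare_conflict); contrapositively O(not declare_conflict → mute_channel). Since O(not declare_conflict) holds, K gives O(mute_channel).
The contrapositive of premise 8 (O(not validate_audit_trail → not mute_channel)) is O(mute_channel → validate_audit_trail), and O(mute_channel) is already established, so O(validate_audit_trail).
So O(validate_audit_trail) holds — validate_audit_trail is obligatory. None of the other listed options is made obligatory by any chain of premises.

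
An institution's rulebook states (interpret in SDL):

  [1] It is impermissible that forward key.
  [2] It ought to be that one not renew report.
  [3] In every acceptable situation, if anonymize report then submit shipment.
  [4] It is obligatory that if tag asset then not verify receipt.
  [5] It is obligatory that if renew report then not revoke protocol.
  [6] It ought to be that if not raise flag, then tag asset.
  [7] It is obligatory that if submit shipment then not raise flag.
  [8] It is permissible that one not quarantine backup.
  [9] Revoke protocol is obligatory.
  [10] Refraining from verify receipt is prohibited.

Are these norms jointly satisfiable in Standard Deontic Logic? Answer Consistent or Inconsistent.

Consistent

Premise 5 is O(renew_report → ¬revoke_protocol), but O(renew_report) is not derivable from the premises, so it does not yield O(¬revoke_protocol).
So O(¬revoke_protocol) is not derivable, and the apparent clash with O(revoke_protocol) does not arise.
A world satisfying every obligation exists (e.g. anonymize_report=false, forward_key=false, quarantine_backup=false, raise_flag=true, renew_report=false, revoke_protocol=true, submit_shipment=false, tag_asset=false, verify_receipt=true); no atom is both obligatory and forbidden, so the set is consistent.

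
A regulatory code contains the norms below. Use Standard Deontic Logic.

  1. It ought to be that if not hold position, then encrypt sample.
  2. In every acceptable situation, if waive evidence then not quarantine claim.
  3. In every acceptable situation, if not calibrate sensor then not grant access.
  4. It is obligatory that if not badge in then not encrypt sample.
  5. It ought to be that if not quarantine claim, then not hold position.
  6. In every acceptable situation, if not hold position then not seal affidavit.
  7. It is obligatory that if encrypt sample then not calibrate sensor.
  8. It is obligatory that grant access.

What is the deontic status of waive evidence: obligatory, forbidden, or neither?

From premise 8 we have O(grant_access).
Premise 3 is O(¬calibrate_sensor → ¬grant_access); contrapositively O(grant_access → calibrate_sensor). Since O(grant_access) holds, K gives O(calibrate_sensor).
Premise 7, O(encrypt_sample → ¬calibrate_sensor), contraposes to O(calibrate_sensor → ¬encrypt_sample); with O(calibrate_sensor) we get O(¬encrypt_sample).
Premise 1 is O(¬hold_position → encrypt_sample); contrapositively O(¬encrypt_sample → hold_position). Since O(¬encrypt_sample) holds, K gives O(hold_position).
Premise 5, O(¬quarantine_claim → ¬hold_position), contraposes to O(hold_position → quarantine_claim); with O(hold_position) we get O(quarantine_claim).
Premise 2 is O(waive_evidence → ¬quarantine_claim); contrapositively O(quarantine_claim → ¬waive_evidence). Since O(quarantine_claim) holds, K gives O(¬waive_evidence).
Premises 4, 6 do not contribute to this derivation.
Thus O(¬waive_evidence), which is F(waive_evidence): waive_evidence is forbidden.

Forbidden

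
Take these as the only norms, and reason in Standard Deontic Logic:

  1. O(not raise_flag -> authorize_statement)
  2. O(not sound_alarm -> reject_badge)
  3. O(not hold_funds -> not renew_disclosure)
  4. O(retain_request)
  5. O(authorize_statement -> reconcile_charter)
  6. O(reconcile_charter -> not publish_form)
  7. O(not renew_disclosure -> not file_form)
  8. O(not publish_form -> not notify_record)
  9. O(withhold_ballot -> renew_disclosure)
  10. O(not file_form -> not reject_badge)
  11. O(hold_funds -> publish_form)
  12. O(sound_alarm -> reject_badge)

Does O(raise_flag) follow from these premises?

By case analysis on not sound_alarm: premise 2 gives O(not sound_alarm -> reject_badge) and premise 12 gives O(sound_alarm -> reject_badge), so O(reject_badge) either way.
Premise 10 is O(not file_form -> not reject_badge); contrapositively O(reject_badge -> file_form). Since O(reject_badge) holds, K gives O(file_form).
Premise 7, O(not renew_disclosure -> not file_form), contraposes to O(file_form -> renew_disclosure); with O(file_form) we get O(renew_disclosure).
Premise 3, O(not hold_funds -> not renew_disclosure), contraposes to O(renew_disclosure -> hold_funds); with O(renew_disclosure) we get O(hold_funds).
With premise 11, O(hold_funds -> publish_form), the K-axiom yields O(publish_form).
The contrapositive of premise 6 (O(reconcile_charter -> not publish_form)) is O(publish_form -> not reconcile_charter), and O(publish_form) is already established, so O(not reconcile_charter).
The contrapositive of premise 5 (O(authorize_statement -> reconcile_charter)) is O(not reconcile_charter -> not authorize_statement), and O(not reconcile_charter) is already established, so O(not authorize_statement).
The contrapositive of premise 1 (O(not raise_flag -> authorize_statement)) is O(not authorize_statement -> raise_flag), and O(not authorize_statement) is already established, so O(raise_flag).
Premises 4, 8, 9 do not contribute to this derivation.
So O(raise_flag) follows.

Yes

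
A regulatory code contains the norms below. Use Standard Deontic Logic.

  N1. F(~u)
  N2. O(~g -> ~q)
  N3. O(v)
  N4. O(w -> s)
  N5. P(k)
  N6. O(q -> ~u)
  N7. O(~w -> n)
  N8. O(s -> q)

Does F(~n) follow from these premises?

Yes

Premise 1 is F(~u), i.e. O(u).
Premise 6 is O(q -> ~u); contrapositively O(u -> ~q). Since O(u) holds, K gives O(~q).
Premise 8 is O(s -> q); contrapositively O(~q -> ~s). Since O(~q) holds, K gives O(~s).
The contrapositive of premise 4 (O(w -> s)) is O(~s -> ~w), and O(~s) is already established, so O(~w).
From O(~w) and premise 7, O(~w -> n), we obtain O(n).
Premises 2, 3, 5 do not contribute to this derivation.
So O(n) holds, i.e. F(~n). The claim follows.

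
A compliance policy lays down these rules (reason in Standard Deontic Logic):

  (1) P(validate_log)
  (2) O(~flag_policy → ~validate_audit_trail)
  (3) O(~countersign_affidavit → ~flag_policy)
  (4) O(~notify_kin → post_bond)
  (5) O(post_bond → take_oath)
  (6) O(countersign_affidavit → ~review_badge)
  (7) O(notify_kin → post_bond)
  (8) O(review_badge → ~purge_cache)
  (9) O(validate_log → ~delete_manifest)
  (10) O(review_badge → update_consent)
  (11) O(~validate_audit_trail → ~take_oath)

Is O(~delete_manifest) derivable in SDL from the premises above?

No

Premise 9 is O(validate_log → ~delete_manifest), but O(validate_log) is not derivable from the premises (the permission P(validate_log) asserts only ~O(~validate_log), not O(validate_log)), so it does not yield O(~delete_manifest).
No other premise forces O(~delete_manifest). An ideal world satisfying every premise can still have ~delete_manifest false, so O(~delete_manifest) is not derivable.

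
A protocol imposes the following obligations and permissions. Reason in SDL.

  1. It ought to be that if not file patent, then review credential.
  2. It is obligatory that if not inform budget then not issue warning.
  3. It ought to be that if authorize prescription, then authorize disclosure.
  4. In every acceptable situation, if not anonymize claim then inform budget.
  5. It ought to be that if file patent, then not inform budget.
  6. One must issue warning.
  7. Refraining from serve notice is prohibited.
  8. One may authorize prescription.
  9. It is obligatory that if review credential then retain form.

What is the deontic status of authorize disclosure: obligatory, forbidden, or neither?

Neither

Premise 3 is O(authorize_prescription → authorize_disclosure), but O(authorize_prescription) is not derivable from the premises (the permission P(authorize_prescription) asserts only ¬O(¬authorize_prescription), not O(authorize_prescription)), so it does not yield O(authorize_disclosure).
No premise or chain of K-axiom applications forces O(authorize_disclosure), and none forces O(¬authorize_disclosure). So authorize_disclosure is neither obligatory nor forbidden under these norms.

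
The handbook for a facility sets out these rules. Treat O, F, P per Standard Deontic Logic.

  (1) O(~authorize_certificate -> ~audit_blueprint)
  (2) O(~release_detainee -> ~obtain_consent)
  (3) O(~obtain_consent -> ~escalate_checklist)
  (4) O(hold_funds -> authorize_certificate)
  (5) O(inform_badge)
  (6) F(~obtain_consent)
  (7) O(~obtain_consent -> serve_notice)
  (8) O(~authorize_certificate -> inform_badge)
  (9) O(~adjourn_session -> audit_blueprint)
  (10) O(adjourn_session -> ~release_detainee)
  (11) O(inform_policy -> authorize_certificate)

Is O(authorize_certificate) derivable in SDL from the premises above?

Yes

Premise 6 is F(~obtain_consent), i.e. O(obtain_consent).
Premise 2 is O(~release_detainee -> ~obtain_consent); contrapositively O(obtain_consent -> release_detainee). Since O(obtain_consent) holds, K gives O(release_detainee).
Premise 10, O(adjourn_session -> ~release_detainee), contraposes to O(release_detainee -> ~adjourn_session); with O(release_detainee) we get O(~adjourn_session).
From O(~adjourn_session) and premise 9, O(~adjourn_session -> audit_blueprint), we obtain O(audit_blueprint).
Premise 1 is O(~authorize_certificate -> ~audit_blueprint); contrapositively O(audit_blueprint -> authorize_certificate). Since O(audit_blueprint) holds, K gives O(authorize_certificate).
Premises 3, 4, 5, 7, 8, 11 do not contribute to this derivation.
So O(authorize_certificate) follows.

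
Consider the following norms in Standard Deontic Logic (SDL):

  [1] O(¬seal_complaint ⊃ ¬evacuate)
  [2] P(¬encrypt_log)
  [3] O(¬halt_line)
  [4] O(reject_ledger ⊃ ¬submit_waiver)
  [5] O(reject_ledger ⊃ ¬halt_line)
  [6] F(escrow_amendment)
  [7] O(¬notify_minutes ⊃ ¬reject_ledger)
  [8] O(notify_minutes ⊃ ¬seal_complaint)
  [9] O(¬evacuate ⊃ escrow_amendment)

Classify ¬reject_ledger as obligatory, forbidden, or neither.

Obligatory

Premise 6, F(escrow_amendment), is equivalent to O(¬escrow_amendment).
Premise 9, O(¬evacuate ⊃ escrow_amendment), contraposes to O(¬escrow_amendment ⊃ evacuate); with O(¬escrow_amendment) we get O(evacuate).
Premise 1, O(¬seal_complaint ⊃ ¬evacuate), contraposes to O(evacuate ⊃ seal_complaint); with O(evacuate) we get O(seal_complaint).
The contrapositive of premise 8 (O(notify_minutes ⊃ ¬seal_complaint)) is O(seal_complaint ⊃ ¬notify_minutes), and O(seal_complaint) is already established, so O(¬notify_minutes).
Applying K to premise 7 (O(¬notify_minutes ⊃ ¬reject_ledger)) and O(¬notify_minutes) yields O(¬reject_ledger).
Premises 2, 3, 4, 5 do not contribute to this derivation.
Hence ¬reject_ledger is obligatory.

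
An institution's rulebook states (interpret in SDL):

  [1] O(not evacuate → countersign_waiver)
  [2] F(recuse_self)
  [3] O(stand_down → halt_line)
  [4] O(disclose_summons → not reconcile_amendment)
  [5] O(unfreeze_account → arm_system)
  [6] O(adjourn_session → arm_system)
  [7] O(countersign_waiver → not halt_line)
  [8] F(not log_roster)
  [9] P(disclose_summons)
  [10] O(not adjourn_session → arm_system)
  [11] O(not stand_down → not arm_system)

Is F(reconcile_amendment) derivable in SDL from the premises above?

Premise 4 is O(disclose_summons → not reconcile_amendment), but O(disclose_summons) is not derivable from the premises (the permission P(disclose_summons) asserts only not O(not disclose_summons), not O(disclose_summons)), so it does not yield O(not reconcile_amendment).
No other premise forces O(not reconcile_amendment). An ideal world satisfying every premise can still have reconcile_amendment true, so F(reconcile_amendment) is not derivable.

No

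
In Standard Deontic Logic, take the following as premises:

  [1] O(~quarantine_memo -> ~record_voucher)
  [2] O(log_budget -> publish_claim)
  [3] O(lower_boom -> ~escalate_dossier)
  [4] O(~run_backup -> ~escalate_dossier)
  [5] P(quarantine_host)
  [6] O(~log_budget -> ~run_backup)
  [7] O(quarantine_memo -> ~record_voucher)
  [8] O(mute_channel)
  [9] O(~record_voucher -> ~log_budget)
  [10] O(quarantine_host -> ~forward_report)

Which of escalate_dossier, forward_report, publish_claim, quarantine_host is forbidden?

Premises 1 and 7 are O(~quarantine_memo -> ~record_voucher) and O(quarantine_memo -> ~record_voucher); every ideal world satisfies ~quarantine_memo or quarantine_memo, so in either case ~record_voucher holds — hence O(~record_voucher).
From O(~record_voucher) and premise 9, O(~record_voucher -> ~log_budget), we obtain O(~log_budget).
From O(~log_budget) and premise 6, O(~log_budget -> ~run_backup), we obtain O(~run_backup).
From O(~run_backup) and premise 4, O(~run_backup -> ~escalate_dossier), we obtain O(~escalate_dossier).
So O(~escalate_dossier) holds, i.e. escalate_dossier is forbidden. None of the other listed options is forbidden under the premises.

escalate_dossier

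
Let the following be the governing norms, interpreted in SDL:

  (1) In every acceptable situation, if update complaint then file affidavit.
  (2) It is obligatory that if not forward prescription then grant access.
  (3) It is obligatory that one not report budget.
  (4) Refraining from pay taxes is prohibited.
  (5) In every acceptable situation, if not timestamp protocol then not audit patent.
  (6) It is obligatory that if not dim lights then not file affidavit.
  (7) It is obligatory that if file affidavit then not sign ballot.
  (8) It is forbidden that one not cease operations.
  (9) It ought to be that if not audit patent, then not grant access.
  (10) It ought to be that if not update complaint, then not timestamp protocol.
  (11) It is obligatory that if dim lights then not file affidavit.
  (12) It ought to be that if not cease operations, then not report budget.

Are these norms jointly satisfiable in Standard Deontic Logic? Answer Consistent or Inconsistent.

Consistent

Premise 12 is O(¬cease_operations → ¬report_budget); even if O(¬report_budget) held, inferring O(¬cease_operations) would be affirming the consequent — invalid.
So O(¬cease_operations) is not derivable, and the apparent clash with O(cease_operations) does not arise.
A world satisfying every obligation exists (e.g. audit_patent=false, cease_operations=true, dim_lights=false, file_affidavit=false, forward_prescription=true, grant_access=false, pay_taxes=true, report_budget=false, sign_ballot=false, timestamp_protocol=false, update_complaint=false); no atom is both obligatory and forbidden, so the set is consistent.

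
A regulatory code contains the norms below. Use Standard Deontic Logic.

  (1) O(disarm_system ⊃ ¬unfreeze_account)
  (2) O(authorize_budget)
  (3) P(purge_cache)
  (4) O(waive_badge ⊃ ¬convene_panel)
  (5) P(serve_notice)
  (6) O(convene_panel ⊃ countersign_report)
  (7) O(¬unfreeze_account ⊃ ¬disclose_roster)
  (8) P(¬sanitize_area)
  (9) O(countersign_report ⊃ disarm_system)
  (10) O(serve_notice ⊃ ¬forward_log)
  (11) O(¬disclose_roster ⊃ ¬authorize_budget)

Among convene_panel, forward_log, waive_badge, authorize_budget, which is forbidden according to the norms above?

Premise 2 gives O(authorize_budget).
The contrapositive of premise 11 (O(¬disclose_roster ⊃ ¬authorize_budget)) is O(authorize_budget ⊃ disclose_roster), and O(authorize_budget) is already established, so O(disclose_roster).
Premise 7, O(¬unfreeze_account ⊃ ¬disclose_roster), contraposes to O(disclose_roster ⊃ unfreeze_account); with O(disclose_roster) we get O(unfreeze_account).
Premise 1, O(disarm_system ⊃ ¬unfreeze_account), contraposes to O(unfreeze_account ⊃ ¬disarm_system); with O(unfreeze_account) we get O(¬disarm_system).
Premise 9, O(countersign_report ⊃ disarm_system), contraposes to O(¬disarm_system ⊃ ¬countersign_report); with O(¬disarm_system) we get O(¬countersign_report).
Premise 6 is O(convene_panel ⊃ countersign_report); contrapositively O(¬countersign_report ⊃ ¬convene_panel). Since O(¬countersign_report) holds, K gives O(¬convene_panel).
So O(¬convene_panel) holds, i.e. convene_panel is forbidden. None of the other listed options is forbidden under the premises.

convene_panel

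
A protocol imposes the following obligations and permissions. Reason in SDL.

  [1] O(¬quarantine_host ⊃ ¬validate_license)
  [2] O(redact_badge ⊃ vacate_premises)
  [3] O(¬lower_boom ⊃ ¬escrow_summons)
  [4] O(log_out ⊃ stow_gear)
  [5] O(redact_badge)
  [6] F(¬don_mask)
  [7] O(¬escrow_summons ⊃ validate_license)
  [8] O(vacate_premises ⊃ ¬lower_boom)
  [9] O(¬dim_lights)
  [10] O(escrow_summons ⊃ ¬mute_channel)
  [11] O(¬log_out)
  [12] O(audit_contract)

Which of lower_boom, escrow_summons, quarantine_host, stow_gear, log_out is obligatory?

Premise 5 gives O(redact_badge).
From O(redact_badge) and premise 2, O(redact_badge ⊃ vacate_premises), we obtain O(vacate_premises).
Applying K to premise 8 (O(vacate_premises ⊃ ¬lower_boom)) and O(vacate_premises) yields O(¬lower_boom).
From O(¬lower_boom) and premise 3, O(¬lower_boom ⊃ ¬escrow_summons), we obtain O(¬escrow_summons).
Premise 7 is O(¬escrow_summons ⊃ validate_license); since O(¬escrow_summons), deontic closure gives O(validate_license).
Premise 1, O(¬quarantine_host ⊃ ¬validate_license), contraposes to O(validate_license ⊃ quarantine_host); with O(validate_license) we get O(quarantine_host).
So O(quarantine_host) holds — quarantine_host is obligatory. None of the other listed options is made obligatory by any chain of premises.

quarantine_host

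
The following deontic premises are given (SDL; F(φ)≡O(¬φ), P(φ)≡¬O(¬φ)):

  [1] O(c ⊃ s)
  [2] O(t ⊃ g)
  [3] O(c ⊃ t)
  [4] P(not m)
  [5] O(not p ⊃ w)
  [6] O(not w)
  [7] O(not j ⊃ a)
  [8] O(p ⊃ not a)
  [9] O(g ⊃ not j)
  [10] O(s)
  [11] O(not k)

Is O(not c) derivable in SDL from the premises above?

From premise 6 we have O(not w).
The contrapositive of premise 5 (O(not p ⊃ w)) is O(not w ⊃ p), and O(not w) is already established, so O(p).
With premise 8, O(p ⊃ not a), the K-axiom yields O(not a).
The contrapositive of premise 7 (O(not j ⊃ a)) is O(not a ⊃ j), and O(not a) is already established, so O(j).
Premise 9, O(g ⊃ not j), contraposes to O(j ⊃ not g); with O(j) we get O(not g).
Premise 2 is O(t ⊃ g); contrapositively O(not g ⊃ not t). Since O(not g) holds, K gives O(not t).
The contrapositive of premise 3 (O(c ⊃ t)) is O(not t ⊃ not c), and O(not t) is already established, so O(not c).
Premises 1, 4, 10, 11 do not contribute to this derivation.
So O(not c) follows.

Yes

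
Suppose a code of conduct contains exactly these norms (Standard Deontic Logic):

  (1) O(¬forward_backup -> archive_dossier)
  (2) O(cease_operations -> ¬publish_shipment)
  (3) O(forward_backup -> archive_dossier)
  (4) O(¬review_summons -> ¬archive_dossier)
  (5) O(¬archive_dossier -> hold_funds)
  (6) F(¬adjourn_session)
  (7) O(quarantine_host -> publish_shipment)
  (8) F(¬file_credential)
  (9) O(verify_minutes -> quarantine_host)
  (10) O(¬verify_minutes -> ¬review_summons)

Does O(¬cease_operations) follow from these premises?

Yes

Premises 1 and 3 are O(¬forward_backup -> archive_dossier) and O(forward_backup -> archive_dossier); every ideal world satisfies ¬forward_backup or forward_backup, so in either case archive_dossier holds — hence O(archive_dossier).
Premise 4, O(¬review_summons -> ¬archive_dossier), contraposes to O(archive_dossier -> review_summons); with O(archive_dossier) we get O(review_summons).
Premise 10, O(¬verify_minutes -> ¬review_summons), contraposes to O(review_summons -> verify_minutes); with O(review_summons) we get O(verify_minutes).
Premise 9 is O(verify_minutes -> quarantine_host); since O(verify_minutes), deontic closure gives O(quarantine_host).
Applying K to premise 7 (O(quarantine_host -> publish_shipment)) and O(quarantine_host) yields O(publish_shipment).
Premise 2, O(cease_operations -> ¬publish_shipment), contraposes to O(publish_shipment -> ¬cease_operations); with O(publish_shipment) we get O(¬cease_operations).
Premises 5, 6, 8 do not contribute to this derivation.
So O(¬cease_operations) follows.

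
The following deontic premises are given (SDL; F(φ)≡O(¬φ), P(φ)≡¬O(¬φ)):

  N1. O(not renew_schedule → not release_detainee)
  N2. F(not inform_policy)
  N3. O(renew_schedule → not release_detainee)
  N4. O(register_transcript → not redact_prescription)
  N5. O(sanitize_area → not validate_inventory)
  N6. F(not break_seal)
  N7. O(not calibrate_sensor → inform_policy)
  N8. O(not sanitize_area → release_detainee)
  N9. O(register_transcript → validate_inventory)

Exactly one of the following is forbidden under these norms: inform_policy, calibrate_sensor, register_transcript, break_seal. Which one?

Premises 3 and 1 cover both cases: O(renew_schedule → not release_detainee) and O(not renew_schedule → not release_detainee). Since renew_schedule ∨ not renew_schedule is a tautology, O(not release_detainee) follows.
The contrapositive of premise 8 (O(not sanitize_area → release_detainee)) is O(not release_detainee → sanitize_area), and O(not release_detainee) is already established, so O(sanitize_area).
Premise 5 is O(sanitize_area → not validate_inventory); since O(sanitize_area), deontic closure gives O(not validate_inventory).
Premise 9 is O(register_transcript → validate_inventory); contrapositively O(not validate_inventory → not register_transcript). Since O(not validate_inventory) holds, K gives O(not register_transcript).
So O(not register_transcript) holds, i.e. register_transcript is forbidden. None of the other listed options is forbidden under the premises.

register_transcript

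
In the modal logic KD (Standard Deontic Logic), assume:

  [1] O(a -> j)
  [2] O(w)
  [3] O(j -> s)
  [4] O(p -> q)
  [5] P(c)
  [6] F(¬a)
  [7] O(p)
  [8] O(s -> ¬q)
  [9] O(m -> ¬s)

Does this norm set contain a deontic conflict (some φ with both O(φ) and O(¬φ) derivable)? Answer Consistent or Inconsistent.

From premise 7 we have O(p).
Premise 4 is O(p -> q); since O(p), deontic closure gives O(q).
Premise 8 is O(s -> ¬q); contrapositively O(q -> ¬s). Since O(q) holds, K gives O(¬s).
Premise 3 is O(j -> s); contrapositively O(¬s -> ¬j). Since O(¬s) holds, K gives O(¬j).
Premise 1, O(a -> j), contraposes to O(¬j -> ¬a); with O(¬j) we get O(¬a).
Yet premise 6 is F(¬a), i.e. O(a).
We now have both O(¬a) and O(a) — a is simultaneously obligatory and forbidden, violating the D-axiom.

Inconsistent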